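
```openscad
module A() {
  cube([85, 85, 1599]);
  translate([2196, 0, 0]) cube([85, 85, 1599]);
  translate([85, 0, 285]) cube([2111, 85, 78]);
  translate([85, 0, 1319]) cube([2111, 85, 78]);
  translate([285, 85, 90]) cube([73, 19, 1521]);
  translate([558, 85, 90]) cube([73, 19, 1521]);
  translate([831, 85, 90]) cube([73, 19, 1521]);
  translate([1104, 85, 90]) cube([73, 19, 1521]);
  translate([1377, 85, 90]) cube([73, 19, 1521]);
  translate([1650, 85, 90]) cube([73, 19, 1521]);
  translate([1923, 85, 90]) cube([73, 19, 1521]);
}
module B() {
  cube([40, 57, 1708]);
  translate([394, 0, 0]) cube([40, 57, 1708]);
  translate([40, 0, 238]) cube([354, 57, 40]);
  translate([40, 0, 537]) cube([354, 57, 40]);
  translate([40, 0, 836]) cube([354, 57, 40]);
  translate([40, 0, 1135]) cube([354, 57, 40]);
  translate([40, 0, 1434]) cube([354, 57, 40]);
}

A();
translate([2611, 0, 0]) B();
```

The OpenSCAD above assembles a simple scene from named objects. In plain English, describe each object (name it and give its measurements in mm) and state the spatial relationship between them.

A is a fence section. Two 85×85 mm posts, 1599 mm tall, stand on the floor with a clear span of 2111 mm between their inner faces. Two horizontal rails of 85×78 mm section span the gap between the posts with their undersides at z = 285 mm and z = 1319 mm, flush with the posts' −y face. 7 pickets, each 73 mm wide, 19 mm thick and 1521 mm tall, are fixed to the +y face of the rails with their bottoms at z = 90 mm, evenly spaced across the span with equal gaps (rounded down to the nearest mm) at the −x end and between each pair — any rounding remainder accumulates at the +x end.

B is a wooden ladder with two side rails of 40×57 mm section and 1708 mm height, set 434 mm apart overall. Between them run 5 rectangular rungs (57 mm deep, 40 mm thick), front faces flush with the rails' −y face. The bottom of the first rung is 238 mm above the floor and each subsequent rung is 299 mm higher than the one below.

The ladder is on the floor beside the fence section on its +x side.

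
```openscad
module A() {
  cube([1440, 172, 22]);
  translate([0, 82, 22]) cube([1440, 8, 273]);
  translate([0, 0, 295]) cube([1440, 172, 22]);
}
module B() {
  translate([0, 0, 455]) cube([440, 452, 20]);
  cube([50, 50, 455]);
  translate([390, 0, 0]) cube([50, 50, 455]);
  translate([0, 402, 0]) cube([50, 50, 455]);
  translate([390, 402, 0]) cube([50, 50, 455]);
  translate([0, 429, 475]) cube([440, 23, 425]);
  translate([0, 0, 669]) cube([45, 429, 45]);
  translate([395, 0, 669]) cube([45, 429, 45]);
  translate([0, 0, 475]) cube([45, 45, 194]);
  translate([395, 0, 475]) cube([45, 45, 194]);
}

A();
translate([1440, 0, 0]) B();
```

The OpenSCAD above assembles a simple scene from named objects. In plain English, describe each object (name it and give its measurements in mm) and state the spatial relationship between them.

A is an I-beam lying along x, 1440 mm long. Overall section height 317 mm. Two flanges 172 mm wide (y) and 22 mm thick, one on the floor and one at the top; a web 8 mm thick runs between them, centred on the flange width.

B is a chair: 440×452 mm seat, 20 mm thick, top at z = 475 mm, on four 50 mm square corner legs flush with the seat edges. A 23 mm thick backrest slab spans the full seat width, extending 425 mm above the seat top, its back face flush with the seat's +y edge. Two armrests of 45×45 mm section run along each side from the seat's front edge to the front of the backrest, top faces 239 mm above the seat top and outer faces flush with the seat's x-edges; a 45×45 mm post under the front of each armrest stands on the seat at the front corner.

The chair is against the I-beam's +x side, with their −y faces flush.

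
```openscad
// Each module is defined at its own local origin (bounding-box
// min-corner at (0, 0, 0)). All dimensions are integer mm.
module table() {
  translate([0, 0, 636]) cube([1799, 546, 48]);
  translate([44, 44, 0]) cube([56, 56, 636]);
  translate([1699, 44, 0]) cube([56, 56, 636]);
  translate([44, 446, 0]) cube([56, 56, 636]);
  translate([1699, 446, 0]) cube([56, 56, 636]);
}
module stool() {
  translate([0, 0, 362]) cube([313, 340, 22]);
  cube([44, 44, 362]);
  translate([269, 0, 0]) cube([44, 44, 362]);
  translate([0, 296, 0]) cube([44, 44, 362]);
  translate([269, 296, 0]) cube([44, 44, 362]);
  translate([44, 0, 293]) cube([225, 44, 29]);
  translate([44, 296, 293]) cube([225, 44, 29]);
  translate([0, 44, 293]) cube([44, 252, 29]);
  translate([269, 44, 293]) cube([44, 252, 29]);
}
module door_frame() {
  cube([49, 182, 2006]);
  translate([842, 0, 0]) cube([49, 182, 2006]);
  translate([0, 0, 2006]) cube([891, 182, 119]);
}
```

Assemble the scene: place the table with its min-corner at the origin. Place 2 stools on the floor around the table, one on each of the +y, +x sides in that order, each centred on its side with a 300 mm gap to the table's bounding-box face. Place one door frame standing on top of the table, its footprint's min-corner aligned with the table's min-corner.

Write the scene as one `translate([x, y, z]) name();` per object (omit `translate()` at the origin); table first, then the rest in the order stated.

table();
translate([743, 846, 0]) stool();
translate([2099, 103, 0]) stool();
translate([0, 0, 684]) door_frame();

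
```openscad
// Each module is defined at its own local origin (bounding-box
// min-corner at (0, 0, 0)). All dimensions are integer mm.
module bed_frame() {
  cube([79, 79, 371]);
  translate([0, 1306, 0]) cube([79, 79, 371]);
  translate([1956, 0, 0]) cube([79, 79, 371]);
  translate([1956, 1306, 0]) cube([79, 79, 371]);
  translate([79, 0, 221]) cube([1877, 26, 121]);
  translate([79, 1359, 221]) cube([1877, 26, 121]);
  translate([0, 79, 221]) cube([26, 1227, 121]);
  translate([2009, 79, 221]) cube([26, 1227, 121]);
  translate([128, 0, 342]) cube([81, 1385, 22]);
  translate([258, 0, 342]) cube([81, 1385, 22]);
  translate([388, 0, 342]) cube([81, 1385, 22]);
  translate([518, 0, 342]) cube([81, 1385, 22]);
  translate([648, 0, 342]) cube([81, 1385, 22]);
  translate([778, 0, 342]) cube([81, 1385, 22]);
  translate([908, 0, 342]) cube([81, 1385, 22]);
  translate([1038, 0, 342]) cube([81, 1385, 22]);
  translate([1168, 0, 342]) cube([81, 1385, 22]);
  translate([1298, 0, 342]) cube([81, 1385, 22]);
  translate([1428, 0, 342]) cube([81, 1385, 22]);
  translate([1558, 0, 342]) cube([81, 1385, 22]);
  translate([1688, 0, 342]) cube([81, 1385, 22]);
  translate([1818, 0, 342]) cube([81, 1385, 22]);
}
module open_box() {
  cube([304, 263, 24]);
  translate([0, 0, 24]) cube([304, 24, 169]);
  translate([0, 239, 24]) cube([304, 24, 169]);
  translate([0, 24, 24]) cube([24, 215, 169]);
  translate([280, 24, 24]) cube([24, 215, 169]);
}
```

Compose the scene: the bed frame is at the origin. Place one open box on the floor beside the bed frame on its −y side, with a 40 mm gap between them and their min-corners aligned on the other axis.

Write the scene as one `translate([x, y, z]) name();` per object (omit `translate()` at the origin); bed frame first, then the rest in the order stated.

bed_frame();
translate([0, -303, 0]) open_box();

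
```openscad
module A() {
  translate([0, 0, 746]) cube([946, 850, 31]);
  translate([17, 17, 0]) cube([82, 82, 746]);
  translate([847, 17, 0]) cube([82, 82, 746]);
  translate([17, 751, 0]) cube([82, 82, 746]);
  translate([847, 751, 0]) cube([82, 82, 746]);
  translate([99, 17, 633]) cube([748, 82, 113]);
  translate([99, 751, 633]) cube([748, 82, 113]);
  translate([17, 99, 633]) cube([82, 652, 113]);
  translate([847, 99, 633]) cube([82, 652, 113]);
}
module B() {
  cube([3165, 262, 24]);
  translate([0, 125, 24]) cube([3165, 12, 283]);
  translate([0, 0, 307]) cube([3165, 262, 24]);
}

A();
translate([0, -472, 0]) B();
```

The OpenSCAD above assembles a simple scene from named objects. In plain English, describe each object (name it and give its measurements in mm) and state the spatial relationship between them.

A is a table with a 946×850 mm rectangular top, 31 mm thick, top surface at z = 777 mm, supported by four 82×82 mm square legs, each inset 17 mm from the nearest pair of top edges, running from the floor. Four apron rails, 82 mm thick and 113 mm tall, run between adjacent legs with their top edges flush with the underside of the top and their outer faces flush with the legs' outer faces.

B is an I-beam lying along x, 3165 mm long. Overall section height 331 mm. Two flanges 262 mm wide (y) and 24 mm thick, one on the floor and one at the top; a web 12 mm thick runs between them, centred on the flange width.

The I-beam is on the floor beside the table on its −y side.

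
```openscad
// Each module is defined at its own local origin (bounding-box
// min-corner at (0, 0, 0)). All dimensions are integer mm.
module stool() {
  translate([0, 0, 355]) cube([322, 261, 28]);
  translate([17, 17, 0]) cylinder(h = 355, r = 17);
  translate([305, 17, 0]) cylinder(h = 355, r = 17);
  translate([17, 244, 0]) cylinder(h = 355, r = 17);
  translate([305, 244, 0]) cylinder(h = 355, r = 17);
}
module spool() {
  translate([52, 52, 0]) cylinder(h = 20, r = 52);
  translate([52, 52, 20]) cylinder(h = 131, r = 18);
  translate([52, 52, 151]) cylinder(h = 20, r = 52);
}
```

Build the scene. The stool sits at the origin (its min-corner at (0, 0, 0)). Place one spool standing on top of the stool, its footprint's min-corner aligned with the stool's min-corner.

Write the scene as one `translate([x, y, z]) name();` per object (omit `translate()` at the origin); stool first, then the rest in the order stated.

stool();
translate([0, 0, 383]) spool();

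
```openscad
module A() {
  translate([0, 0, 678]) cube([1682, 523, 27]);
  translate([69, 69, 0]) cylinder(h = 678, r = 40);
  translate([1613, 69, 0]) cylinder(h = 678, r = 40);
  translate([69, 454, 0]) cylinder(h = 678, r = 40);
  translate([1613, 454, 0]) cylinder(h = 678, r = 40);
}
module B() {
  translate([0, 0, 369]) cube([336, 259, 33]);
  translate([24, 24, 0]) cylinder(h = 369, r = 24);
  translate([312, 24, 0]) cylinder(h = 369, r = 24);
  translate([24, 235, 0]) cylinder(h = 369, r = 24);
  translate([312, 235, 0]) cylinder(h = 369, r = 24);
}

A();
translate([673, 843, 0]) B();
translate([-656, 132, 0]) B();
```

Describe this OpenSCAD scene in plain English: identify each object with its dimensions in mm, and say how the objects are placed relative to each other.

A is a table with a 1682×523 mm rectangular top, 27 mm thick, top surface at z = 705 mm, supported by four round legs of 80 mm diameter, each leg's bounding box inset 29 mm from the nearest pair of top edges, running from the floor.

B is a simple wooden stool: a rectangular seat 336 mm (x) by 259 mm (y), 33 mm thick, top face at z = 402 mm, on four round legs, each 48 mm in diameter. The legs rest on z = 0, each leg's axis is inset half a diameter from the nearest pair of seat edges (so the leg's bounding box is flush with the corner).

Two stools sit around the table at the +y, −x sides.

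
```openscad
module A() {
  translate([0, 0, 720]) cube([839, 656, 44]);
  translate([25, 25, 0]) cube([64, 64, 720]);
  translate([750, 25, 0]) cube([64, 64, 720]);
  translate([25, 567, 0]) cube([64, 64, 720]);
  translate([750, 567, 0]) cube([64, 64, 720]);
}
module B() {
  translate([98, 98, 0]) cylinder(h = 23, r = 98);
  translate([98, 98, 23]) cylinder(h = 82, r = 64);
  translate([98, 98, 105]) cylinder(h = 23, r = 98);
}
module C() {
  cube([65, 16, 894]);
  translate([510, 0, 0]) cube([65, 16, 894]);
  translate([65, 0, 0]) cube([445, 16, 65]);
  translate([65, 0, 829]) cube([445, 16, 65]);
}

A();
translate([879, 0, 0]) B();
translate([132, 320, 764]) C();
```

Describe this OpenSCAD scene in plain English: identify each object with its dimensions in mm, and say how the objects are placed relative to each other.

A is a table with a 839×656 mm rectangular top, 44 mm thick, top surface at z = 764 mm, supported by four 64×64 mm square legs, each inset 25 mm from the nearest pair of top edges, running from the floor.

B is a spool: two coaxial disc flanges of radius 98 mm and thickness 23 mm, joined by a core cylinder of radius 64 mm and height 82 mm. The lower flange rests on z = 0 and the three cylinders share a vertical axis.

C is a picture frame with a 445×764 mm rectangular opening (x by z) and a uniform 65 mm border on every side. Frame depth is 16 mm along y. It is built from two vertical stiles running the full outside height and two horizontal rails spanning the gap between the stiles.

The spool is on the floor beside the table on its +x side. The picture frame is on top of the table, centred.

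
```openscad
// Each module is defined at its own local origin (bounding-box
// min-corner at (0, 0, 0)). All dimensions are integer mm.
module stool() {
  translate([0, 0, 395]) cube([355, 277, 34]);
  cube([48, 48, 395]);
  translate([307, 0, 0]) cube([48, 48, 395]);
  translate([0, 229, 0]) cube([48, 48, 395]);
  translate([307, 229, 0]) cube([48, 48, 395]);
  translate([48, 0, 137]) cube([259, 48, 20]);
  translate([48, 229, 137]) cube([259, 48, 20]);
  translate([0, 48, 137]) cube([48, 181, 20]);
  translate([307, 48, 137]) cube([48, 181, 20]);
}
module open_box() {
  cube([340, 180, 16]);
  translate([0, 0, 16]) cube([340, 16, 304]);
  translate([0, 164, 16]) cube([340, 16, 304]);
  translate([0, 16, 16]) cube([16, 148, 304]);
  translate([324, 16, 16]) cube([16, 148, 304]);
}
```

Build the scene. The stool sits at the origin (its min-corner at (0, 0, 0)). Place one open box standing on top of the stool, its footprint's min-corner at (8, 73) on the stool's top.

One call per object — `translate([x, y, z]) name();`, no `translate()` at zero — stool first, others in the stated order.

stool();
translate([8, 73, 429]) open_box();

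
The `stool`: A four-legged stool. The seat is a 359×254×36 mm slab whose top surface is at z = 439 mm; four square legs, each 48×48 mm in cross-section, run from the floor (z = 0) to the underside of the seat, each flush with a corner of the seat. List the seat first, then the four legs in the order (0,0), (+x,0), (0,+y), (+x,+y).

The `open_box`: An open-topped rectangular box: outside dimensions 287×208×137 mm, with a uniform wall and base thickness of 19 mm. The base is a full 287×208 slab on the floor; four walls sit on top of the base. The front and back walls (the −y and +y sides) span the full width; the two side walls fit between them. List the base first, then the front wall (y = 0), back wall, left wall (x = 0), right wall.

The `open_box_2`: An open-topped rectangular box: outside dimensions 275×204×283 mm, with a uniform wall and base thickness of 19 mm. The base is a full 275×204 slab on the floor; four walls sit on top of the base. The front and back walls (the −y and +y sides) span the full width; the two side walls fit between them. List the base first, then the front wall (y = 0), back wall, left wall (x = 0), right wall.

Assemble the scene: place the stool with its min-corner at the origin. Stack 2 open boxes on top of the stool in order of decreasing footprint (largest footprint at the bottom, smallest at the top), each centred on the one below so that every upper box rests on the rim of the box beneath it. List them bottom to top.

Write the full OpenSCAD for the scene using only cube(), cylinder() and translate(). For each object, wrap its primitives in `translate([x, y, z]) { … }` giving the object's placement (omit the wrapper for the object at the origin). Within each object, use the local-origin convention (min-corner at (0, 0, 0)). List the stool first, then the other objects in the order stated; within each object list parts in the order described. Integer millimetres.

translate([0, 0, 403]) cube([359, 254, 36]);
cube([48, 48, 403]);
translate([311, 0, 0]) cube([48, 48, 403]);
translate([0, 206, 0]) cube([48, 48, 403]);
translate([311, 206, 0]) cube([48, 48, 403]);
translate([36, 23, 439]) {
  cube([287, 208, 19]);
  translate([0, 0, 19]) cube([287, 19, 118]);
  translate([0, 189, 19]) cube([287, 19, 118]);
  translate([0, 19, 19]) cube([19, 170, 118]);
  translate([268, 19, 19]) cube([19, 170, 118]);
}
translate([42, 25, 576]) {
  cube([275, 204, 19]);
  translate([0, 0, 19]) cube([275, 19, 264]);
  translate([0, 185, 19]) cube([275, 19, 264]);
  translate([0, 19, 19]) cube([19, 166, 264]);
  translate([256, 19, 19]) cube([19, 166, 264]);
}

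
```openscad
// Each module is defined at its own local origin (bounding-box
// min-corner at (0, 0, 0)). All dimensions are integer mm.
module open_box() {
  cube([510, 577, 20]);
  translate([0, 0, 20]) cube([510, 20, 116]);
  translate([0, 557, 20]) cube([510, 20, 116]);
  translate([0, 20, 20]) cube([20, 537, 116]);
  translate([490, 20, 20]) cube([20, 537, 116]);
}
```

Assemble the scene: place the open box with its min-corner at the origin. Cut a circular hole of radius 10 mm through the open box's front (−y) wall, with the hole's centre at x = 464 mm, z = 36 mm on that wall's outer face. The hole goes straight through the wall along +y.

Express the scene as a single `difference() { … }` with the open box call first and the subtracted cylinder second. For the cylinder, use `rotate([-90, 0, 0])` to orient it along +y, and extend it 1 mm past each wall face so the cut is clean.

difference() {
  open_box();
  translate([464, -1, 36]) rotate([-90, 0, 0]) cylinder(h = 22, r = 10);
}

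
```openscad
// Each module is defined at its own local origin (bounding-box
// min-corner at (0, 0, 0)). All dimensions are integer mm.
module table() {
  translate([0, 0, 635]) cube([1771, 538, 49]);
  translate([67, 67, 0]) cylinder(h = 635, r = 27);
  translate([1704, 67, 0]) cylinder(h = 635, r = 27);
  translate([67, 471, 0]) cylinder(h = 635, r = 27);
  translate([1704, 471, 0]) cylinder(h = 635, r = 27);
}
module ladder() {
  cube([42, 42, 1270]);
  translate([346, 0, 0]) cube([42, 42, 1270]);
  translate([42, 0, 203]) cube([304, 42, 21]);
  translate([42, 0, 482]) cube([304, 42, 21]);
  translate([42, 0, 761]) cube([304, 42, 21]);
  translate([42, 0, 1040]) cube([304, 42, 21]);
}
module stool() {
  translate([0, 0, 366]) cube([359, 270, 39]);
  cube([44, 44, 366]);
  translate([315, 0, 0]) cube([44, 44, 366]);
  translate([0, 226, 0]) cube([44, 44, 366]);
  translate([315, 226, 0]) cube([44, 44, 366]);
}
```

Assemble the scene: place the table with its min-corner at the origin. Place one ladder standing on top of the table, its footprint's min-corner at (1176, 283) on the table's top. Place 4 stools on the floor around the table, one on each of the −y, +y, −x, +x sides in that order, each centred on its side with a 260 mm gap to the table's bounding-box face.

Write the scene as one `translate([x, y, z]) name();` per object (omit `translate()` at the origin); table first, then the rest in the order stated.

table();
translate([1176, 283, 684]) ladder();
translate([706, -530, 0]) stool();
translate([706, 798, 0]) stool();
translate([-619, 134, 0]) stool();
translate([2031, 134, 0]) stool();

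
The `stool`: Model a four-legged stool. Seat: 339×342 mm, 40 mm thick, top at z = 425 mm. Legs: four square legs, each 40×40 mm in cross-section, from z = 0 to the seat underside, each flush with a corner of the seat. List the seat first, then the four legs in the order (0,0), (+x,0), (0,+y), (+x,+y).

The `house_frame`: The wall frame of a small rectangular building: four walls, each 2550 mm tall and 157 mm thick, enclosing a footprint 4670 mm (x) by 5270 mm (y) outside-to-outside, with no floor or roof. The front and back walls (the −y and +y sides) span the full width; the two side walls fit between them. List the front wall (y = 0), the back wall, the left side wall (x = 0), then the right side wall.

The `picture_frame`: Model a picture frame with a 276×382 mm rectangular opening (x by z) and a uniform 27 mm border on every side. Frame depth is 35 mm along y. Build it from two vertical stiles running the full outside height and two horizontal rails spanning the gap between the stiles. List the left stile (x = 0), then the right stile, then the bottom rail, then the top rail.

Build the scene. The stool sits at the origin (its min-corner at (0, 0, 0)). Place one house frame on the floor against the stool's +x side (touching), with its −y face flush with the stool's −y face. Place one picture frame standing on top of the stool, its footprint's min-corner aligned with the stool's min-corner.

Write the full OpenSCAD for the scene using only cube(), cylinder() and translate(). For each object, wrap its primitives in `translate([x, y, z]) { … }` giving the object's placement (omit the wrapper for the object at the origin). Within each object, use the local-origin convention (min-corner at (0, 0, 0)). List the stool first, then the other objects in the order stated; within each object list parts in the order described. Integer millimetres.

translate([0, 0, 385]) cube([339, 342, 40]);
cube([40, 40, 385]);
translate([299, 0, 0]) cube([40, 40, 385]);
translate([0, 302, 0]) cube([40, 40, 385]);
translate([299, 302, 0]) cube([40, 40, 385]);
translate([339, 0, 0]) {
  cube([4670, 157, 2550]);
  translate([0, 5113, 0]) cube([4670, 157, 2550]);
  translate([0, 157, 0]) cube([157, 4956, 2550]);
  translate([4513, 157, 0]) cube([157, 4956, 2550]);
}
translate([0, 0, 425]) {
  cube([27, 35, 436]);
  translate([303, 0, 0]) cube([27, 35, 436]);
  translate([27, 0, 0]) cube([276, 35, 27]);
  translate([27, 0, 409]) cube([276, 35, 27]);
}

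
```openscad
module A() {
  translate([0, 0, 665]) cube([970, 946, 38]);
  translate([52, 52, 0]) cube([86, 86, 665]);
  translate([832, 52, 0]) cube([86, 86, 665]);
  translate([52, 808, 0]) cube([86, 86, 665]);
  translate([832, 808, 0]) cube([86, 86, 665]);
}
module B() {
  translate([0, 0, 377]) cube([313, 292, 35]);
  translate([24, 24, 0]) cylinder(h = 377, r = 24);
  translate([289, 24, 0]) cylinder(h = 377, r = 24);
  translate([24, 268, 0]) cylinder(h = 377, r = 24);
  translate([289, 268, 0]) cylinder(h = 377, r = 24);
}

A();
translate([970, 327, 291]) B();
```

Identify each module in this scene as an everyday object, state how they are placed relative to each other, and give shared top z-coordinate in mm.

A is a table. B is a stool. The stool is beside the table with their tops flush at z = 703. The shared top z-coordinate is 703 mm.

Both tops at z = 703 mm.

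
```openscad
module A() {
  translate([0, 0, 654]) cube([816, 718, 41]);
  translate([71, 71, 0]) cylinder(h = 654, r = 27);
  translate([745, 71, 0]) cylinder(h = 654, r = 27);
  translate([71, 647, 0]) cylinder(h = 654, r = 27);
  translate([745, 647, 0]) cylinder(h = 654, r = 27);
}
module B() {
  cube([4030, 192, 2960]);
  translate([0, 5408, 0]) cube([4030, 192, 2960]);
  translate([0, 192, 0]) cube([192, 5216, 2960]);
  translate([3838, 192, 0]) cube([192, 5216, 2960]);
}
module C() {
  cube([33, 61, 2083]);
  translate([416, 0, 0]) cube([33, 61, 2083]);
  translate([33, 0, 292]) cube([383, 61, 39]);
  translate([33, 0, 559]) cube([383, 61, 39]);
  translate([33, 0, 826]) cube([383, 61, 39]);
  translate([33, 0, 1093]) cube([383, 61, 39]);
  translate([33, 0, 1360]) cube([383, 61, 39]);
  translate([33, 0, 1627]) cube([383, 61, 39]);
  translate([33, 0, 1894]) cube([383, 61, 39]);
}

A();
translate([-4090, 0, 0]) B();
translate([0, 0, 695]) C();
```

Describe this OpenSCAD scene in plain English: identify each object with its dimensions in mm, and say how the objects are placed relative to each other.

A is a rectangular dining table. The top is 816×718×41 mm with its upper surface at z = 695 mm. It stands on four round legs of 54 mm diameter, each leg's bounding box inset 44 mm from the nearest pair of top edges, running from the floor to the underside of the top.

B is a box-shaped house frame (walls only): outside footprint 4030×5600 mm, wall height 2960 mm, wall thickness 192 mm. The two y-facing walls run the full x-width; the two x-facing walls fit between the inner faces of the y-facing walls.

C is a straight ladder. Two 33×61 mm vertical rails, 2083 mm tall, stand 449 mm apart (outside-to-outside) with their front faces coplanar on the −y side. 7 rungs, each 61 mm deep and 39 mm tall, span between the inner faces of the rails, front faces flush with the rails. The lowest rung's underside is at z = 292 mm and rungs are spaced 267 mm apart (underside to underside).

The house frame is on the floor beside the table on its −x side. The ladder is on top of the table.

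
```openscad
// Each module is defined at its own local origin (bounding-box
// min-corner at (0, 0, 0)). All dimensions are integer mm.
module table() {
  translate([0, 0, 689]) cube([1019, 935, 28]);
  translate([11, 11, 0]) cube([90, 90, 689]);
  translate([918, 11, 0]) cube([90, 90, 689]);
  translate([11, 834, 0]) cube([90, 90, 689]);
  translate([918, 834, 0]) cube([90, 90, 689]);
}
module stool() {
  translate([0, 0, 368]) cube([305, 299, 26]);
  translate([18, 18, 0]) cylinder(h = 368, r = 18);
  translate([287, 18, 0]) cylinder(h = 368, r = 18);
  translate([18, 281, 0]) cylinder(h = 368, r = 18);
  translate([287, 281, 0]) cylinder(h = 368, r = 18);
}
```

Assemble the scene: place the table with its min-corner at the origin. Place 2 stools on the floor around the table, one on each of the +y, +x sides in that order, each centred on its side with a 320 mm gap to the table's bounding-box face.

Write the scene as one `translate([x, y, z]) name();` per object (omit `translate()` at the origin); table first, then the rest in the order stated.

table();
translate([357, 1255, 0]) stool();
translate([1339, 318, 0]) stool();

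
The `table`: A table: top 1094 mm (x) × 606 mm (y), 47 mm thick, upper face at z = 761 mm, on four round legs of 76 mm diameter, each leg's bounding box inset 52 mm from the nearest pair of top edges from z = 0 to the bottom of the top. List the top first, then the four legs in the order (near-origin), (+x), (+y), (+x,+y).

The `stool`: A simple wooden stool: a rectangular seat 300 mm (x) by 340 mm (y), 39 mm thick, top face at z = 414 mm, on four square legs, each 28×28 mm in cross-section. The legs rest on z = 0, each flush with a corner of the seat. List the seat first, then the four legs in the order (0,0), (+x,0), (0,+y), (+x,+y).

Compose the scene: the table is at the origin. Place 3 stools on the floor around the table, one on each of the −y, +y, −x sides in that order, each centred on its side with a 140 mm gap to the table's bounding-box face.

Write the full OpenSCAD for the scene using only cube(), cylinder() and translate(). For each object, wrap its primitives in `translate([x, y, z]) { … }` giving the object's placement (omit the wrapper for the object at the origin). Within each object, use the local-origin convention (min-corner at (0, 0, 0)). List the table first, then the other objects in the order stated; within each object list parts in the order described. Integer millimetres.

translate([0, 0, 714]) cube([1094, 606, 47]);
translate([90, 90, 0]) cylinder(h = 714, r = 38);
translate([1004, 90, 0]) cylinder(h = 714, r = 38);
translate([90, 516, 0]) cylinder(h = 714, r = 38);
translate([1004, 516, 0]) cylinder(h = 714, r = 38);
translate([397, -480, 0]) {
  translate([0, 0, 375]) cube([300, 340, 39]);
  cube([28, 28, 375]);
  translate([272, 0, 0]) cube([28, 28, 375]);
  translate([0, 312, 0]) cube([28, 28, 375]);
  translate([272, 312, 0]) cube([28, 28, 375]);
}
translate([397, 746, 0]) {
  translate([0, 0, 375]) cube([300, 340, 39]);
  cube([28, 28, 375]);
  translate([272, 0, 0]) cube([28, 28, 375]);
  translate([0, 312, 0]) cube([28, 28, 375]);
  translate([272, 312, 0]) cube([28, 28, 375]);
}
translate([-440, 133, 0]) {
  translate([0, 0, 375]) cube([300, 340, 39]);
  cube([28, 28, 375]);
  translate([272, 0, 0]) cube([28, 28, 375]);
  translate([0, 312, 0]) cube([28, 28, 375]);
  translate([272, 312, 0]) cube([28, 28, 375]);
}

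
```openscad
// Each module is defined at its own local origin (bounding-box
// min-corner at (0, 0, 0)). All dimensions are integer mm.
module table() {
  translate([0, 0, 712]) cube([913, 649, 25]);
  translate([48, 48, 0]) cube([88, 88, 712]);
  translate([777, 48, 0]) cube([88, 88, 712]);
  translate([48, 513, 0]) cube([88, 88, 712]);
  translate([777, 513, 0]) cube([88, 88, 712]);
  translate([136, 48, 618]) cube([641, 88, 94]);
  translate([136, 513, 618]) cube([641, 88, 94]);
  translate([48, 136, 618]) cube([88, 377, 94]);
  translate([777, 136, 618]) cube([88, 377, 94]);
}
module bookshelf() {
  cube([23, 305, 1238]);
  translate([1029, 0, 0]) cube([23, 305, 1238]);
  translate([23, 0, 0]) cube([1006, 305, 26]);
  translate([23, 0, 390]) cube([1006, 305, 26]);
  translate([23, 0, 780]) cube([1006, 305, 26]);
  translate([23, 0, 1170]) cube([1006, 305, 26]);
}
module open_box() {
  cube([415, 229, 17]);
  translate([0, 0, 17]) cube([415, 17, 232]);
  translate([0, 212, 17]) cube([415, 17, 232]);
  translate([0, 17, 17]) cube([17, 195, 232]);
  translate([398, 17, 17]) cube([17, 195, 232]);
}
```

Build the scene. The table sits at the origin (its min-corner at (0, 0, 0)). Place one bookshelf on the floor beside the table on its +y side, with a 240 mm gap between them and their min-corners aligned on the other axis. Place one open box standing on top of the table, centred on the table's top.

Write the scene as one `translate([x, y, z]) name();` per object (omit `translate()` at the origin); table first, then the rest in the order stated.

table();
translate([0, 889, 0]) bookshelf();
translate([249, 210, 737]) open_box();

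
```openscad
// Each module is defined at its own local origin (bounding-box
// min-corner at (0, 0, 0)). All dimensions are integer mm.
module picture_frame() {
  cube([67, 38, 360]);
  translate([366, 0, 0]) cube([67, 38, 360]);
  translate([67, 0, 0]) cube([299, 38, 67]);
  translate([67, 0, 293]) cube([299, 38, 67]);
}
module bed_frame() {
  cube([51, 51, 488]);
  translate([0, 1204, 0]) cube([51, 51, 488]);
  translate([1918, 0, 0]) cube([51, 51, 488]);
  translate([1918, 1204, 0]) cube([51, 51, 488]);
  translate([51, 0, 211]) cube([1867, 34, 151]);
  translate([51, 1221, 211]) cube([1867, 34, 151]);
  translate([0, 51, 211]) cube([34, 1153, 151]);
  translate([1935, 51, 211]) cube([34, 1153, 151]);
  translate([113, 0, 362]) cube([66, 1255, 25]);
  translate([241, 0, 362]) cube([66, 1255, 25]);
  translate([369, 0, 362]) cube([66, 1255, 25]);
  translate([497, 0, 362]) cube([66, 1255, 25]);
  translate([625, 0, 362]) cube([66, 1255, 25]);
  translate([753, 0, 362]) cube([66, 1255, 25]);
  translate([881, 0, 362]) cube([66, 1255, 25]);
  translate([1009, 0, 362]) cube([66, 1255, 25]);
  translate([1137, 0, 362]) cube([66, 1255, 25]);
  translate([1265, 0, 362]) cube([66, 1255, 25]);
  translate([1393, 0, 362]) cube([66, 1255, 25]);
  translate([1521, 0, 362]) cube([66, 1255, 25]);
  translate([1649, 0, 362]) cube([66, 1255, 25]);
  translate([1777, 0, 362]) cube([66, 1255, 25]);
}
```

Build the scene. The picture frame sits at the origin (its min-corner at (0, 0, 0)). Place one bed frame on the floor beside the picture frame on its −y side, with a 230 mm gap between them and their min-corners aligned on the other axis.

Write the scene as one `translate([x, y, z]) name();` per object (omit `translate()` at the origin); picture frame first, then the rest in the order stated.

picture_frame();
translate([0, -1485, 0]) bed_frame();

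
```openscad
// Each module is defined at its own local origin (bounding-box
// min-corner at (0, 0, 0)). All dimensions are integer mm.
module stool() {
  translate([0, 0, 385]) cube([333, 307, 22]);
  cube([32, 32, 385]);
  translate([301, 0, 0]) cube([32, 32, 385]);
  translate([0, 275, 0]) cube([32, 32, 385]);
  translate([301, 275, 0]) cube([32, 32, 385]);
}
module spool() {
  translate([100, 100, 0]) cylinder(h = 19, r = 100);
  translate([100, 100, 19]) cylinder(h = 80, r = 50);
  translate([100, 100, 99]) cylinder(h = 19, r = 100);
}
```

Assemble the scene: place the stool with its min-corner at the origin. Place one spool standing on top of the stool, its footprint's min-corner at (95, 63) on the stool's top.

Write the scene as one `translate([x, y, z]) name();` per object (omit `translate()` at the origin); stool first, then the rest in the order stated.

stool();
translate([95, 63, 407]) spool();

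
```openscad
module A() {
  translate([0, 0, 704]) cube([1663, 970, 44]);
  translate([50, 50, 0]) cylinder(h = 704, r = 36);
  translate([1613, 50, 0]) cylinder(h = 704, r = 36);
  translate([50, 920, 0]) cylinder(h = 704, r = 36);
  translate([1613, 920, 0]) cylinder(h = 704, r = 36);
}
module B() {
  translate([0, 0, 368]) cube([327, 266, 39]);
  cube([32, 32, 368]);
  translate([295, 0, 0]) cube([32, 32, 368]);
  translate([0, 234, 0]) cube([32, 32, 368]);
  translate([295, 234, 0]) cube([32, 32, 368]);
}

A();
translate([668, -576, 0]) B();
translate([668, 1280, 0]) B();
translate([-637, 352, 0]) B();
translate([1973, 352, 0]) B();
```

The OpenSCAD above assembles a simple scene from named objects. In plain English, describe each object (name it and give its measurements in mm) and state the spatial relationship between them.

A is a rectangular dining table. The top is 1663×970×44 mm with its upper surface at z = 748 mm. It stands on four round legs of 72 mm diameter, each leg's bounding box inset 14 mm from the nearest pair of top edges, running from the floor to the underside of the top.

B is a four-legged stool. The seat is 327×266 mm, 39 mm thick, top at z = 407 mm. It stands on four square legs, each 32×32 mm in cross-section, from z = 0 to the seat underside, each flush with a corner of the seat.

Four stools sit around the table at the −y, +y, −x, +x sides.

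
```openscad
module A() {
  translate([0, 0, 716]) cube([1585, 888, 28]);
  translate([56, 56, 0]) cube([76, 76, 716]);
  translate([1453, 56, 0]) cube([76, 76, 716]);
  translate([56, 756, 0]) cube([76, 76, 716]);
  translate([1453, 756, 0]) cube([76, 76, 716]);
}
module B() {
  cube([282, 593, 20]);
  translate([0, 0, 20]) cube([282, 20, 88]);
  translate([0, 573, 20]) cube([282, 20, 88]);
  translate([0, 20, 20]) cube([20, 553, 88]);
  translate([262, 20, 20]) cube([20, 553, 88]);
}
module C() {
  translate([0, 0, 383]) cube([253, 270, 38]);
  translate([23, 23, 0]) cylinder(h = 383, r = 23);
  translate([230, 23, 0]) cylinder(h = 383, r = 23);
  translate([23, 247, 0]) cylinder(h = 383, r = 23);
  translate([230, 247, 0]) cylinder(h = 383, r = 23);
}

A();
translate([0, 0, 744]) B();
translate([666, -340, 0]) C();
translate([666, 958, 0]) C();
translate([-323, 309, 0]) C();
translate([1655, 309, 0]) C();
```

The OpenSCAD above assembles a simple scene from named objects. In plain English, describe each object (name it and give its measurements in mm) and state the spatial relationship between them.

A is a table: top 1585 mm (x) × 888 mm (y), 28 mm thick, upper face at z = 744 mm, on four 76×76 mm square legs, each inset 56 mm from the nearest pair of top edges, running from z = 0 to the bottom of the top.

B is an open-topped rectangular box: outside dimensions 282×593×108 mm, with a uniform wall and base thickness of 20 mm. The base is a full 282×593 slab on the floor; four walls sit on top of the base. The front and back walls (the −y and +y sides) span the full width; the two side walls fit between them.

C is a four-legged stool. The seat is 253×270 mm, 38 mm thick, top at z = 421 mm. It stands on four round legs, each 46 mm in diameter, from z = 0 to the seat underside, each leg's axis is inset half a diameter from the nearest pair of seat edges (so the leg's bounding box is flush with the corner).

The open box is on top of the table. Four stools sit around the table at the −y, +y, −x, +x sides.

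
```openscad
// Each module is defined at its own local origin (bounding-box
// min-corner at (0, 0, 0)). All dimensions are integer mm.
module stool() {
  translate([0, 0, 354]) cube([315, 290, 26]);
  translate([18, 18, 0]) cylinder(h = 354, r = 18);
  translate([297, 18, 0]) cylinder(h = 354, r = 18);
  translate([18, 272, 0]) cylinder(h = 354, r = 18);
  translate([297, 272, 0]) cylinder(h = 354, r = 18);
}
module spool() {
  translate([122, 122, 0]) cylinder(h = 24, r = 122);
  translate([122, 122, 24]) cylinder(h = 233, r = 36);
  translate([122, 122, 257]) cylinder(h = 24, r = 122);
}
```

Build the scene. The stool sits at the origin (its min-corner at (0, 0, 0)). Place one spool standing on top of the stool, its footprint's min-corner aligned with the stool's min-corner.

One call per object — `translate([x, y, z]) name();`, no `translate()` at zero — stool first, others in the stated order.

stool();
translate([0, 0, 380]) spool();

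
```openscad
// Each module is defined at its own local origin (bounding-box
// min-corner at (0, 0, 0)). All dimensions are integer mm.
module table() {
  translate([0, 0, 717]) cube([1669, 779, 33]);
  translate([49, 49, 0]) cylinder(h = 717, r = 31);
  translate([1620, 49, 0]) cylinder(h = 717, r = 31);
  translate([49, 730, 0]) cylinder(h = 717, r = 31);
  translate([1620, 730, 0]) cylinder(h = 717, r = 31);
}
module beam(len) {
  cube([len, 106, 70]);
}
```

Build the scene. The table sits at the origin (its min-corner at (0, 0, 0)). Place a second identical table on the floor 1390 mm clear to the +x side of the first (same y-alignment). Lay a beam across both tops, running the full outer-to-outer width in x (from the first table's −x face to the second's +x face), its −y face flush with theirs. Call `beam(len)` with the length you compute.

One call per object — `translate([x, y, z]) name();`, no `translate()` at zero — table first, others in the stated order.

table();
translate([3059, 0, 0]) table();
translate([0, 0, 750]) beam(4728);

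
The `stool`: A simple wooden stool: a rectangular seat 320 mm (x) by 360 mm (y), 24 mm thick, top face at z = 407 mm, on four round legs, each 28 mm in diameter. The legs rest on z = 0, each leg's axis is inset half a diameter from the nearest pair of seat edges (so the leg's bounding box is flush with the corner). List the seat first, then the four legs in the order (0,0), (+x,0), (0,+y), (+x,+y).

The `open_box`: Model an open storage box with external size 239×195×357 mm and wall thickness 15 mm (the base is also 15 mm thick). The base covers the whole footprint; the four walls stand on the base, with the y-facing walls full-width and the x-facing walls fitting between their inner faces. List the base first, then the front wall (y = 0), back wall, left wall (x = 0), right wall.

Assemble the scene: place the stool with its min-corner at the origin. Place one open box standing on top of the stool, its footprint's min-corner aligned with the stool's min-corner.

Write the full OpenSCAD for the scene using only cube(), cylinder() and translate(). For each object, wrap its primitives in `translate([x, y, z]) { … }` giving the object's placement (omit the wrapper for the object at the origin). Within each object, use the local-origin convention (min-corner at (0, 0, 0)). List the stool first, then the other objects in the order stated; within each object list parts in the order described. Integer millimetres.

translate([0, 0, 383]) cube([320, 360, 24]);
translate([14, 14, 0]) cylinder(h = 383, r = 14);
translate([306, 14, 0]) cylinder(h = 383, r = 14);
translate([14, 346, 0]) cylinder(h = 383, r = 14);
translate([306, 346, 0]) cylinder(h = 383, r = 14);
translate([0, 0, 407]) {
  cube([239, 195, 15]);
  translate([0, 0, 15]) cube([239, 15, 342]);
  translate([0, 180, 15]) cube([239, 15, 342]);
  translate([0, 15, 15]) cube([15, 165, 342]);
  translate([224, 15, 15]) cube([15, 165, 342]);
}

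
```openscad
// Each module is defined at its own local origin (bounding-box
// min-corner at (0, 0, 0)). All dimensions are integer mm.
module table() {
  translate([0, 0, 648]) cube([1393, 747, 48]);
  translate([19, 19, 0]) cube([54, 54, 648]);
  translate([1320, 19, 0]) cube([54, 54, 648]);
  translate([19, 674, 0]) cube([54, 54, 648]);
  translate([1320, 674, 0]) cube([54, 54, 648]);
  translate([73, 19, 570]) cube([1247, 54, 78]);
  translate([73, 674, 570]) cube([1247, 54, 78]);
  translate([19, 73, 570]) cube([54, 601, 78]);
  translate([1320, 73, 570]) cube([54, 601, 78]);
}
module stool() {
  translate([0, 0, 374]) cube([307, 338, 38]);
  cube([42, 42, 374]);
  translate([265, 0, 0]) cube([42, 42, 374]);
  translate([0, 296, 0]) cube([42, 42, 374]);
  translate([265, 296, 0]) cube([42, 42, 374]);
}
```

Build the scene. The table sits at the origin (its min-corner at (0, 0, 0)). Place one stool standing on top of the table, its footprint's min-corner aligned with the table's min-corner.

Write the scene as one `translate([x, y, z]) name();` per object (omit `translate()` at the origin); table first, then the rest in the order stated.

table();
translate([0, 0, 696]) stool();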